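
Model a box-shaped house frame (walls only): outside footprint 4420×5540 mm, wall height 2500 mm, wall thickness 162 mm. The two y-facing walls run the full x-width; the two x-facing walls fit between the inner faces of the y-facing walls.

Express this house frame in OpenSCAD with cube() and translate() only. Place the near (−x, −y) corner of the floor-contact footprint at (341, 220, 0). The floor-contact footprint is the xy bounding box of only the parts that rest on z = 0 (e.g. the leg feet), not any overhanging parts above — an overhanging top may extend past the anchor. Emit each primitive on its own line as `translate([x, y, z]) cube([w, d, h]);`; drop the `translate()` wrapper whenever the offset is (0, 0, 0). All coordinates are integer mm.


translate([341, 220, 0]) cube([4420, 162, 2500]);
translate([341, 5598, 0]) cube([4420, 162, 2500]);
translate([341, 382, 0]) cube([162, 5216, 2500]);
translate([4599, 382, 0]) cube([162, 5216, 2500]);


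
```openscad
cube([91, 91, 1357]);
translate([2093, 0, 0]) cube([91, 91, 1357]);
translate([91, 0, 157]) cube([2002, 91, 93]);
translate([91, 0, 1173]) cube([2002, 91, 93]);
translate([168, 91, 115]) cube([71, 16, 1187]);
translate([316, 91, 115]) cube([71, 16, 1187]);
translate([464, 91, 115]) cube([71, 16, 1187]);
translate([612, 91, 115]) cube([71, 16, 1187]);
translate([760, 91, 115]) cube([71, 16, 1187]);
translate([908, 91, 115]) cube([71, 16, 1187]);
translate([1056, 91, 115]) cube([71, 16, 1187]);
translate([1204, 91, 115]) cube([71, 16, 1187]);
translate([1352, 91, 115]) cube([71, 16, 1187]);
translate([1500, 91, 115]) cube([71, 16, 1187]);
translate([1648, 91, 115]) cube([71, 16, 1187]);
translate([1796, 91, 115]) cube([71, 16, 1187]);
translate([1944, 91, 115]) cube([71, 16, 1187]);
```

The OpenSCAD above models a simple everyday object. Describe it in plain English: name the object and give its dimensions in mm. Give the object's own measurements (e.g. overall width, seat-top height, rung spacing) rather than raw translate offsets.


A fence section. Two 91×91 mm posts, 1357 mm tall, stand on the floor with a clear span of 2002 mm between their inner faces. Two horizontal rails of 91×93 mm section span the gap between the posts with their undersides at z = 157 mm and z = 1173 mm, flush with the posts' −y face. 13 pickets, each 71 mm wide, 16 mm thick and 1187 mm tall, are fixed to the +y face of the rails with their bottoms at z = 115 mm, spaced across the span with a 77 mm gap after the −x post and between neighbouring pickets, with 78 mm left before the +x post.


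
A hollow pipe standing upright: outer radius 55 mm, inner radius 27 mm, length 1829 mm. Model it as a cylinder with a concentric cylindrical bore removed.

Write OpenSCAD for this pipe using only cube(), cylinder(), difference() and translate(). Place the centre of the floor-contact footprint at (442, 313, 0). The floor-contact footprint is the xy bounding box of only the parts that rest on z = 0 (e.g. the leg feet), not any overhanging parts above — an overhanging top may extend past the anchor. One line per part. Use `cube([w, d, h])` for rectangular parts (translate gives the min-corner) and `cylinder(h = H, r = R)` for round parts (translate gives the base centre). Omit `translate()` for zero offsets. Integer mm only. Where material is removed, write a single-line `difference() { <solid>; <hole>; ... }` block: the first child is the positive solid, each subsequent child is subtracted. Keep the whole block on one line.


difference() { translate([442, 313, 0]) cylinder(h = 1829, r = 55); translate([442, 313, 0]) cylinder(h = 1829, r = 27); }


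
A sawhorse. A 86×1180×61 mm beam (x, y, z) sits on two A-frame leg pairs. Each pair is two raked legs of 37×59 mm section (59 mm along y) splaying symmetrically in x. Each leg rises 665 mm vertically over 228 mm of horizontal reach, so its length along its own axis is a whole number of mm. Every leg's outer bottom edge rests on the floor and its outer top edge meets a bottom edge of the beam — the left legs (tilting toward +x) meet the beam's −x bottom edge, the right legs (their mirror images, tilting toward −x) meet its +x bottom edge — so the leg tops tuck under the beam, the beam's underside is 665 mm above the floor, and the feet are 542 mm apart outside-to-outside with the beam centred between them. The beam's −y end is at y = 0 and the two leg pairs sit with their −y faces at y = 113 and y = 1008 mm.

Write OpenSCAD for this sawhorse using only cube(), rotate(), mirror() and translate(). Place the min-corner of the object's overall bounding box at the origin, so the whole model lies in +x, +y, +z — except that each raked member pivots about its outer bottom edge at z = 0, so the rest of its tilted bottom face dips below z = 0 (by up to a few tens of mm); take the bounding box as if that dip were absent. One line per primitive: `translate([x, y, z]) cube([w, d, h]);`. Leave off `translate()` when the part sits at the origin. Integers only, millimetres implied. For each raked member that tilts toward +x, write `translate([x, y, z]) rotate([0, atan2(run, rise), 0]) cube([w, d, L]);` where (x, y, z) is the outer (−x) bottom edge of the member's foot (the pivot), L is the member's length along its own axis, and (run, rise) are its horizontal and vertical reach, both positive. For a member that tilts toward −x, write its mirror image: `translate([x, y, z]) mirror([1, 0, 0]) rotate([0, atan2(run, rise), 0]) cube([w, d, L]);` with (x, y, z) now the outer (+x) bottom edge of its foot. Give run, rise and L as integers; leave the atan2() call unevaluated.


translate([228, 0, 665]) cube([86, 1180, 61]);
translate([0, 113, 0]) rotate([0, atan2(228, 665), 0]) cube([37, 59, 703]);
translate([542, 113, 0]) mirror([1, 0, 0]) rotate([0, atan2(228, 665), 0]) cube([37, 59, 703]);
translate([0, 1008, 0]) rotate([0, atan2(228, 665), 0]) cube([37, 59, 703]);
translate([542, 1008, 0]) mirror([1, 0, 0]) rotate([0, atan2(228, 665), 0]) cube([37, 59, 703]);


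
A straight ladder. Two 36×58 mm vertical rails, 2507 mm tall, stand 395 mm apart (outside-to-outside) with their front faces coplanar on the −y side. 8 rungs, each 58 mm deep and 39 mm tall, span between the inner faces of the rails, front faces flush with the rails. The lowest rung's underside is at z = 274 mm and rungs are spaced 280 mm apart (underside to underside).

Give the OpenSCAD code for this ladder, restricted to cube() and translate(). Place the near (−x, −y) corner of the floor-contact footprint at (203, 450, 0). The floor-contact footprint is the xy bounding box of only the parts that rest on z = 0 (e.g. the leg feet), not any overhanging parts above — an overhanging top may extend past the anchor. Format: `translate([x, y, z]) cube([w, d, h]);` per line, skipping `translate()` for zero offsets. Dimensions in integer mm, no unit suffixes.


translate([203, 450, 0]) cube([36, 58, 2507]);
translate([562, 450, 0]) cube([36, 58, 2507]);
translate([239, 450, 274]) cube([323, 58, 39]);
translate([239, 450, 554]) cube([323, 58, 39]);
translate([239, 450, 834]) cube([323, 58, 39]);
translate([239, 450, 1114]) cube([323, 58, 39]);
translate([239, 450, 1394]) cube([323, 58, 39]);
translate([239, 450, 1674]) cube([323, 58, 39]);
translate([239, 450, 1954]) cube([323, 58, 39]);
translate([239, 450, 2234]) cube([323, 58, 39]);


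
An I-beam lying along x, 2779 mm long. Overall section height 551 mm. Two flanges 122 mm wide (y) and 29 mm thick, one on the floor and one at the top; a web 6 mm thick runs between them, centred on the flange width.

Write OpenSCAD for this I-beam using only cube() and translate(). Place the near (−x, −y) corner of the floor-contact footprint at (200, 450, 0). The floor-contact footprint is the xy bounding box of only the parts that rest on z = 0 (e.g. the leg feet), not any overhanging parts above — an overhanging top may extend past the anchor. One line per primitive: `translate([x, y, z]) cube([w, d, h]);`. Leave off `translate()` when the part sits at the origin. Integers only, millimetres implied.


translate([200, 450, 0]) cube([2779, 122, 29]);
translate([200, 508, 29]) cube([2779, 6, 493]);
translate([200, 450, 522]) cube([2779, 122, 29]);


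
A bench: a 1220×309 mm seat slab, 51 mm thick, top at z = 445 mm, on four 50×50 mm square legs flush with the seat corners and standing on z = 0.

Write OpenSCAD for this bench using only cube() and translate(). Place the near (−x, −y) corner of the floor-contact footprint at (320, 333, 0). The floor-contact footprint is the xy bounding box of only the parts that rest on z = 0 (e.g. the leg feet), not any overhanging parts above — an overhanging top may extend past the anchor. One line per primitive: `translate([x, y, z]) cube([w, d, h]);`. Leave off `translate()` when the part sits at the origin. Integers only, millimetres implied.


// leg_h = 445 − 51 = 394
translate([320, 333, 394]) cube([1220, 309, 51]);
translate([320, 333, 0]) cube([50, 50, 394]);
translate([320, 592, 0]) cube([50, 50, 394]);
translate([1490, 333, 0]) cube([50, 50, 394]);
translate([1490, 592, 0]) cube([50, 50, 394]);


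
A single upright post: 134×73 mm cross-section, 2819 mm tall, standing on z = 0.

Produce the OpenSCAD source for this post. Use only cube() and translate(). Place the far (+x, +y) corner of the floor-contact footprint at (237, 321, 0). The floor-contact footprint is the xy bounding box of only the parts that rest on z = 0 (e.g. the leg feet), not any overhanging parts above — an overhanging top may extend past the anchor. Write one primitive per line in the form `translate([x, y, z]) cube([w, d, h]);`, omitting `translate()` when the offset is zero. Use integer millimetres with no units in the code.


translate([103, 248, 0]) cube([134, 73, 2819]);


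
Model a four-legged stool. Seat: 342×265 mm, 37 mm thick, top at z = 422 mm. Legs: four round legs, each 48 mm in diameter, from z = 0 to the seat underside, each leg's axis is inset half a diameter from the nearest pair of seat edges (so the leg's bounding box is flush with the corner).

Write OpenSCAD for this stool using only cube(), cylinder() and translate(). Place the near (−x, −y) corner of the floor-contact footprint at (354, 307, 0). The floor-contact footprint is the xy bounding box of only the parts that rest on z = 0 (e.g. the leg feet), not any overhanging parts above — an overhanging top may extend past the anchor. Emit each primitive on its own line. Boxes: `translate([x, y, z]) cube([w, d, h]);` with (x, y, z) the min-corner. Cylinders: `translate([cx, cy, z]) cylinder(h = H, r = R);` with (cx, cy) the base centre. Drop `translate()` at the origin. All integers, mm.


// leg_h = 422 - 37 = 385
translate([354, 307, 385]) cube([342, 265, 37]);
translate([378, 331, 0]) cylinder(h = 385, r = 24);
translate([672, 331, 0]) cylinder(h = 385, r = 24);
translate([378, 548, 0]) cylinder(h = 385, r = 24);
translate([672, 548, 0]) cylinder(h = 385, r = 24);


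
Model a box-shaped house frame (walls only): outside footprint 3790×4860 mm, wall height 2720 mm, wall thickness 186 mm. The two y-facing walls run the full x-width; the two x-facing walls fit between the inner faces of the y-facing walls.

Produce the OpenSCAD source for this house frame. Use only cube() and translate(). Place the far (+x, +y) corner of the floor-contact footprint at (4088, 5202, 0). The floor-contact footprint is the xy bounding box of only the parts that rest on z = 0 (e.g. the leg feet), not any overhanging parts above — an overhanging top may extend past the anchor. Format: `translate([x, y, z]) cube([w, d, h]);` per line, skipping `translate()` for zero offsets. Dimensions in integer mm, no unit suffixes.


translate([298, 342, 0]) cube([3790, 186, 2720]);
translate([298, 5016, 0]) cube([3790, 186, 2720]);
translate([298, 528, 0]) cube([186, 4488, 2720]);
translate([3902, 528, 0]) cube([186, 4488, 2720]);


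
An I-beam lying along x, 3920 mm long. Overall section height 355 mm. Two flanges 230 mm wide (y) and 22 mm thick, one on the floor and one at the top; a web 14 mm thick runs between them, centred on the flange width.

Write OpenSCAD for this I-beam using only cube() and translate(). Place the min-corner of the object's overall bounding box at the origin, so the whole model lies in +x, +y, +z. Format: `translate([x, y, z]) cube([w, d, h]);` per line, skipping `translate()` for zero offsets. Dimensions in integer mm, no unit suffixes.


cube([3920, 230, 22]);
translate([0, 108, 22]) cube([3920, 14, 311]);
translate([0, 0, 333]) cube([3920, 230, 22]);


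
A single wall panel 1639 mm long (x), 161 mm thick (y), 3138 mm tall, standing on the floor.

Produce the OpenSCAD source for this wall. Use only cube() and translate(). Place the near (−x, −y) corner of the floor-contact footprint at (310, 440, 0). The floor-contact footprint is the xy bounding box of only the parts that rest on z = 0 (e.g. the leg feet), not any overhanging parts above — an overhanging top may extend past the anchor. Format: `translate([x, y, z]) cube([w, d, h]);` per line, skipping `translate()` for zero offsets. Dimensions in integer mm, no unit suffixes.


translate([310, 440, 0]) cube([1639, 161, 3138]);


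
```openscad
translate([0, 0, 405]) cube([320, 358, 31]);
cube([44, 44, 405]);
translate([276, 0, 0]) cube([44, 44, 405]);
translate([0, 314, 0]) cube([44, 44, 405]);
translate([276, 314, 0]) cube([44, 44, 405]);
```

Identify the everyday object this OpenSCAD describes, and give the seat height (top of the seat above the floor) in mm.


A stool. The seat height is 436 mm.

A 320×358×31 slab at z = 405 on four corner posts — a stool. The seat top is 405 + 31 = 436 mm.


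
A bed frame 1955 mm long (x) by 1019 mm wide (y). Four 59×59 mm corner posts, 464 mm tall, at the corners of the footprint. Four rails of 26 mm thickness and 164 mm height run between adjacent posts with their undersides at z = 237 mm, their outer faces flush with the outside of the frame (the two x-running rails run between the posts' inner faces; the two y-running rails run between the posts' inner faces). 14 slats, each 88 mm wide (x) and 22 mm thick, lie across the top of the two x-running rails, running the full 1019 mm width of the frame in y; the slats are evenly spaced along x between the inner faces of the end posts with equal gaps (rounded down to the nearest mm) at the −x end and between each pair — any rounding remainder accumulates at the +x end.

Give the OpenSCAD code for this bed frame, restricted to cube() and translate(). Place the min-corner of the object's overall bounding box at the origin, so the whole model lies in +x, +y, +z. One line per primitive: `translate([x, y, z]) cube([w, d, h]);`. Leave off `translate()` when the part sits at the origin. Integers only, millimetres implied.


cube([59, 59, 464]);
translate([0, 960, 0]) cube([59, 59, 464]);
translate([1896, 0, 0]) cube([59, 59, 464]);
translate([1896, 960, 0]) cube([59, 59, 464]);
translate([59, 0, 237]) cube([1837, 26, 164]);
translate([59, 993, 237]) cube([1837, 26, 164]);
translate([0, 59, 237]) cube([26, 901, 164]);
translate([1929, 59, 237]) cube([26, 901, 164]);
translate([99, 0, 401]) cube([88, 1019, 22]);
translate([227, 0, 401]) cube([88, 1019, 22]);
translate([355, 0, 401]) cube([88, 1019, 22]);
translate([483, 0, 401]) cube([88, 1019, 22]);
translate([611, 0, 401]) cube([88, 1019, 22]);
translate([739, 0, 401]) cube([88, 1019, 22]);
translate([867, 0, 401]) cube([88, 1019, 22]);
translate([995, 0, 401]) cube([88, 1019, 22]);
translate([1123, 0, 401]) cube([88, 1019, 22]);
translate([1251, 0, 401]) cube([88, 1019, 22]);
translate([1379, 0, 401]) cube([88, 1019, 22]);
translate([1507, 0, 401]) cube([88, 1019, 22]);
translate([1635, 0, 401]) cube([88, 1019, 22]);
translate([1763, 0, 401]) cube([88, 1019, 22]);


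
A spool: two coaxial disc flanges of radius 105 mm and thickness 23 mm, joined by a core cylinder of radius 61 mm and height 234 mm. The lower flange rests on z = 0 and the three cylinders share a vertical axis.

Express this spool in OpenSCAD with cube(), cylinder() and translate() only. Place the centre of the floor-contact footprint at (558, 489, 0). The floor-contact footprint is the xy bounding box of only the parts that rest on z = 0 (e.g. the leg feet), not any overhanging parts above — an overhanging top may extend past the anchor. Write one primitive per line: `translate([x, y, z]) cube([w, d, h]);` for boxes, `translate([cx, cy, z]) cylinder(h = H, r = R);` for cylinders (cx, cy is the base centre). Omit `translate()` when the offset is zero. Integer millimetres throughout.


translate([558, 489, 0]) cylinder(h = 23, r = 105);
translate([558, 489, 23]) cylinder(h = 234, r = 61);
translate([558, 489, 257]) cylinder(h = 23, r = 105);


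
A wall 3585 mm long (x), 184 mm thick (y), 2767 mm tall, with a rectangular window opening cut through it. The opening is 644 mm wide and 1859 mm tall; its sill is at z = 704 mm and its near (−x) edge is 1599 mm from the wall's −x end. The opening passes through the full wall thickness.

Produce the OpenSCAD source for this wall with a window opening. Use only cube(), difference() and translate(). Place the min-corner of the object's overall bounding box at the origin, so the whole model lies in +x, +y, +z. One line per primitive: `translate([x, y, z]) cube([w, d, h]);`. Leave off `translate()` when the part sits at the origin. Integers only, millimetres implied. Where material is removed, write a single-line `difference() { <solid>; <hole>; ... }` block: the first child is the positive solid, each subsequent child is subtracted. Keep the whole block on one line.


difference() { cube([3585, 184, 2767]); translate([1599, 0, 704]) cube([644, 184, 1859]); }


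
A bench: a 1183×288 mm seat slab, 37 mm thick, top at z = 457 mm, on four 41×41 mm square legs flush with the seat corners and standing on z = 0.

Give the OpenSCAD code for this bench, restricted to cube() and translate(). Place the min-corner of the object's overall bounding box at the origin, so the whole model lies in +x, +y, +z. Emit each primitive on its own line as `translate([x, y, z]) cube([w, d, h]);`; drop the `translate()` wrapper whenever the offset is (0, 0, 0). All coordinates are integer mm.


translate([0, 0, 420]) cube([1183, 288, 37]);
cube([41, 41, 420]);
translate([0, 247, 0]) cube([41, 41, 420]);
translate([1142, 0, 0]) cube([41, 41, 420]);
translate([1142, 247, 0]) cube([41, 41, 420]);


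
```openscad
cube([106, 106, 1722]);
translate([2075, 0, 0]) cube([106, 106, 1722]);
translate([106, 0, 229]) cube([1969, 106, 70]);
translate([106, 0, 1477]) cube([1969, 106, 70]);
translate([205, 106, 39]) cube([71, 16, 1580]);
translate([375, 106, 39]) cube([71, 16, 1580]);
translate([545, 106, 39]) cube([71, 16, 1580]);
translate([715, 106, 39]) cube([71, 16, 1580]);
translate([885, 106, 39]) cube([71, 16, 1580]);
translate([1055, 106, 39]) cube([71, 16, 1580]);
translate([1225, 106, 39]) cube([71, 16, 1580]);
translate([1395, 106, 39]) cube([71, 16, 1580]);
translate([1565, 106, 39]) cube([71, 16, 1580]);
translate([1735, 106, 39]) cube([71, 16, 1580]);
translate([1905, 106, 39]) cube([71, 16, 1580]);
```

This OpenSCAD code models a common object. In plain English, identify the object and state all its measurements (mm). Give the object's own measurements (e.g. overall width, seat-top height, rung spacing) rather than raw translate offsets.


A fence section. Two 106×106 mm posts, 1722 mm tall, stand on the floor with a clear span of 1969 mm between their inner faces. Two horizontal rails of 106×70 mm section span the gap between the posts with their undersides at z = 229 mm and z = 1477 mm, flush with the posts' −y face. 11 pickets, each 71 mm wide, 16 mm thick and 1580 mm tall, are fixed to the +y face of the rails with their bottoms at z = 39 mm, spaced across the span with a 99 mm gap after the −x post and between neighbouring pickets and before the +x post.


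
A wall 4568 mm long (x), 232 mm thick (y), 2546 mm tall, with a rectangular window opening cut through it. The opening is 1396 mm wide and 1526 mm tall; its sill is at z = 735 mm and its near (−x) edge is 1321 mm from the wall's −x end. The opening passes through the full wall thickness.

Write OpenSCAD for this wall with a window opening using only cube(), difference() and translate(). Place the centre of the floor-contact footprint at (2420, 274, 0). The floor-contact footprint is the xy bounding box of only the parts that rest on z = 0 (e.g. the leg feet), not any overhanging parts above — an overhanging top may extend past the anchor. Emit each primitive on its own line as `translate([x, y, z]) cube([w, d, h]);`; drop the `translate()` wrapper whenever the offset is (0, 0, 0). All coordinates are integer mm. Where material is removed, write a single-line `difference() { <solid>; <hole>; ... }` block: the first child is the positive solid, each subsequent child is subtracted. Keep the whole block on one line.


difference() { translate([136, 158, 0]) cube([4568, 232, 2546]); translate([1457, 158, 735]) cube([1396, 232, 1526]); }


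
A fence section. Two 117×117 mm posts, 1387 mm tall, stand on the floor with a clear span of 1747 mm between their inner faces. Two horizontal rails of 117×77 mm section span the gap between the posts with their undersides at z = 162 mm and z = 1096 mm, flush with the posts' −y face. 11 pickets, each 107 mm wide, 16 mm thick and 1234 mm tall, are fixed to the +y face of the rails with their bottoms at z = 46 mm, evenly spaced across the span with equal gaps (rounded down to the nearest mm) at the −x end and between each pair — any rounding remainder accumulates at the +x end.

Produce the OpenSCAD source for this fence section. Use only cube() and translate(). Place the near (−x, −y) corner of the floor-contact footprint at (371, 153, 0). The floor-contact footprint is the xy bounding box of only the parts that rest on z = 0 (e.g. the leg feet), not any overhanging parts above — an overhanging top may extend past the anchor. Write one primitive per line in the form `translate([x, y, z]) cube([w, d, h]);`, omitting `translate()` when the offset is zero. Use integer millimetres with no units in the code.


translate([371, 153, 0]) cube([117, 117, 1387]);
translate([2235, 153, 0]) cube([117, 117, 1387]);
translate([488, 153, 162]) cube([1747, 117, 77]);
translate([488, 153, 1096]) cube([1747, 117, 77]);
translate([535, 270, 46]) cube([107, 16, 1234]);
translate([689, 270, 46]) cube([107, 16, 1234]);
translate([843, 270, 46]) cube([107, 16, 1234]);
translate([997, 270, 46]) cube([107, 16, 1234]);
translate([1151, 270, 46]) cube([107, 16, 1234]);
translate([1305, 270, 46]) cube([107, 16, 1234]);
translate([1459, 270, 46]) cube([107, 16, 1234]);
translate([1613, 270, 46]) cube([107, 16, 1234]);
translate([1767, 270, 46]) cube([107, 16, 1234]);
translate([1921, 270, 46]) cube([107, 16, 1234]);
translate([2075, 270, 46]) cube([107, 16, 1234]);


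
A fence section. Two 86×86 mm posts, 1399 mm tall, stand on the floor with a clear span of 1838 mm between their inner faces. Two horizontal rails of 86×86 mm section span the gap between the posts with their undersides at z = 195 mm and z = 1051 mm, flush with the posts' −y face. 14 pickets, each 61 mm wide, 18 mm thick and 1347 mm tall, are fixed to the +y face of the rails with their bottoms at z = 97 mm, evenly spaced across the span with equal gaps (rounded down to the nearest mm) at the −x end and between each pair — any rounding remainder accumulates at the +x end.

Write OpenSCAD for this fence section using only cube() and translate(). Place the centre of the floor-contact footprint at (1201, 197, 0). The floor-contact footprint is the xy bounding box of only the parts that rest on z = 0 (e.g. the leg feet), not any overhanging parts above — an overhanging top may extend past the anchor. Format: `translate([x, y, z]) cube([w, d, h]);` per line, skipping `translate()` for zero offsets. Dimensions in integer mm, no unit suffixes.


translate([196, 154, 0]) cube([86, 86, 1399]);
translate([2120, 154, 0]) cube([86, 86, 1399]);
translate([282, 154, 195]) cube([1838, 86, 86]);
translate([282, 154, 1051]) cube([1838, 86, 86]);
translate([347, 240, 97]) cube([61, 18, 1347]);
translate([473, 240, 97]) cube([61, 18, 1347]);
translate([599, 240, 97]) cube([61, 18, 1347]);
translate([725, 240, 97]) cube([61, 18, 1347]);
translate([851, 240, 97]) cube([61, 18, 1347]);
translate([977, 240, 97]) cube([61, 18, 1347]);
translate([1103, 240, 97]) cube([61, 18, 1347]);
translate([1229, 240, 97]) cube([61, 18, 1347]);
translate([1355, 240, 97]) cube([61, 18, 1347]);
translate([1481, 240, 97]) cube([61, 18, 1347]);
translate([1607, 240, 97]) cube([61, 18, 1347]);
translate([1733, 240, 97]) cube([61, 18, 1347]);
translate([1859, 240, 97]) cube([61, 18, 1347]);
translate([1985, 240, 97]) cube([61, 18, 1347]);


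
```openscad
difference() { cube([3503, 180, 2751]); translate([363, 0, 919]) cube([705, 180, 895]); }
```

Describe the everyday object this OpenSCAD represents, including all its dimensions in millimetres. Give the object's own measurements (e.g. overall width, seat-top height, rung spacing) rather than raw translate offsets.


A wall 3503 mm long (x), 180 mm thick (y), 2751 mm tall, with a rectangular window opening cut through it. The opening is 705 mm wide and 895 mm tall; its sill is at z = 919 mm and its near (−x) edge is 363 mm from the wall's −x end. The opening passes through the full wall thickness.


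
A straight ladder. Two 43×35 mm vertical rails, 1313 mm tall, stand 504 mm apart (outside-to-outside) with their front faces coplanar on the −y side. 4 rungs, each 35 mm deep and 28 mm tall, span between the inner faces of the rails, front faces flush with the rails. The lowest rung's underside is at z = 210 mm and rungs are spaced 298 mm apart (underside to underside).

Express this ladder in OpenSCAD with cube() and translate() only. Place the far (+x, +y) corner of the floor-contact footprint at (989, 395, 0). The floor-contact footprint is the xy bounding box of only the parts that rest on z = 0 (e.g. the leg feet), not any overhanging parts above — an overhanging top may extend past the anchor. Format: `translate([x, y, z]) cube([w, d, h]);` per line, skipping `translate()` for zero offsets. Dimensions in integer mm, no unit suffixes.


translate([485, 360, 0]) cube([43, 35, 1313]);
translate([946, 360, 0]) cube([43, 35, 1313]);
translate([528, 360, 210]) cube([418, 35, 28]);
translate([528, 360, 508]) cube([418, 35, 28]);
translate([528, 360, 806]) cube([418, 35, 28]);
translate([528, 360, 1104]) cube([418, 35, 28]);


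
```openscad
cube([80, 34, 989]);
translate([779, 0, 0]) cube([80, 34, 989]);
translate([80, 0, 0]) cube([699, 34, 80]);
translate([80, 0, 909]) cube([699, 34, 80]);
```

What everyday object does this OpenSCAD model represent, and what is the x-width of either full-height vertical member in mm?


A picture frame. The border width is 80 mm.

Four thin pieces enclosing a rectangular opening — a picture frame. The two full-height stiles are 989 mm tall; the top rail sits at z = 909 and is 80 mm tall, so the border above the opening is 989 − 909 = 80 mm, matching the stile x-width.


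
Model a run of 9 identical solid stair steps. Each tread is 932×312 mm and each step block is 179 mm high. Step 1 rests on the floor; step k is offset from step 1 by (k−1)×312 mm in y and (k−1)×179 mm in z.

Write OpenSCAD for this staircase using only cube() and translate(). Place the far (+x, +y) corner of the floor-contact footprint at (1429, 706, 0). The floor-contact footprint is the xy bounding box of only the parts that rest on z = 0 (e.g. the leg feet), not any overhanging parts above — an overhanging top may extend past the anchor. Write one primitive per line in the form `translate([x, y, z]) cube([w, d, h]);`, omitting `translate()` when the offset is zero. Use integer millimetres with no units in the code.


translate([497, 394, 0]) cube([932, 312, 179]);
translate([497, 706, 179]) cube([932, 312, 179]);
translate([497, 1018, 358]) cube([932, 312, 179]);
translate([497, 1330, 537]) cube([932, 312, 179]);
translate([497, 1642, 716]) cube([932, 312, 179]);
translate([497, 1954, 895]) cube([932, 312, 179]);
translate([497, 2266, 1074]) cube([932, 312, 179]);
translate([497, 2578, 1253]) cube([932, 312, 179]);
translate([497, 2890, 1432]) cube([932, 312, 179]);


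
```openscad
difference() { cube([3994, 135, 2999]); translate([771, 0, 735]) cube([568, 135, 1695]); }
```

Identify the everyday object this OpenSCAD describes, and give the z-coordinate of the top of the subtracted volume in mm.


A wall with a window opening. The window head height is 2430 mm.

A wall with a rectangular opening subtracted — a window. Sill at z = 735, opening 1695 mm tall, so the head is at 735 + 1695 = 2430 mm.


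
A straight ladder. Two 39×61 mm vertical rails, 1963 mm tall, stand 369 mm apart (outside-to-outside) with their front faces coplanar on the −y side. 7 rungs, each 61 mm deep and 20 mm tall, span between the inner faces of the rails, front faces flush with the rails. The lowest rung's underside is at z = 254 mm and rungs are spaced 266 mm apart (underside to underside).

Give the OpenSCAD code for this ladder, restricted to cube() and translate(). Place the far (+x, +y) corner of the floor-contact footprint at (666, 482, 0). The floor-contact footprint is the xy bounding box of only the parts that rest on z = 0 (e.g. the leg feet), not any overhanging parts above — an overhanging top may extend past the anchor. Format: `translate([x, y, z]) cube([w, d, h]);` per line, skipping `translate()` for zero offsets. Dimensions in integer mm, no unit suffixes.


translate([297, 421, 0]) cube([39, 61, 1963]);
translate([627, 421, 0]) cube([39, 61, 1963]);
translate([336, 421, 254]) cube([291, 61, 20]);
translate([336, 421, 520]) cube([291, 61, 20]);
translate([336, 421, 786]) cube([291, 61, 20]);
translate([336, 421, 1052]) cube([291, 61, 20]);
translate([336, 421, 1318]) cube([291, 61, 20]);
translate([336, 421, 1584]) cube([291, 61, 20]);
translate([336, 421, 1850]) cube([291, 61, 20]);


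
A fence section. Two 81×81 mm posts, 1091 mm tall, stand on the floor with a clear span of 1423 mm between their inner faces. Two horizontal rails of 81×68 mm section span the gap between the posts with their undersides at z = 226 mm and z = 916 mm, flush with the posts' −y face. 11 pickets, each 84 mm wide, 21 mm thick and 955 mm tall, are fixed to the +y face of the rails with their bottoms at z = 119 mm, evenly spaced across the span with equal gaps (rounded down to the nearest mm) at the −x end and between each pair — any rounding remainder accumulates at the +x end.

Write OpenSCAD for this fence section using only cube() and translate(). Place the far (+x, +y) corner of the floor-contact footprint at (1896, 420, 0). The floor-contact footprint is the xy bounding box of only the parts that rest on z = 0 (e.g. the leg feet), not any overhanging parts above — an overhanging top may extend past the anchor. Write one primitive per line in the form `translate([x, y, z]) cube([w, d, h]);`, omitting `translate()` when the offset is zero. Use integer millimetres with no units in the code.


translate([311, 339, 0]) cube([81, 81, 1091]);
translate([1815, 339, 0]) cube([81, 81, 1091]);
translate([392, 339, 226]) cube([1423, 81, 68]);
translate([392, 339, 916]) cube([1423, 81, 68]);
translate([433, 420, 119]) cube([84, 21, 955]);
translate([558, 420, 119]) cube([84, 21, 955]);
translate([683, 420, 119]) cube([84, 21, 955]);
translate([808, 420, 119]) cube([84, 21, 955]);
translate([933, 420, 119]) cube([84, 21, 955]);
translate([1058, 420, 119]) cube([84, 21, 955]);
translate([1183, 420, 119]) cube([84, 21, 955]);
translate([1308, 420, 119]) cube([84, 21, 955]);
translate([1433, 420, 119]) cube([84, 21, 955]);
translate([1558, 420, 119]) cube([84, 21, 955]);
translate([1683, 420, 119]) cube([84, 21, 955]);


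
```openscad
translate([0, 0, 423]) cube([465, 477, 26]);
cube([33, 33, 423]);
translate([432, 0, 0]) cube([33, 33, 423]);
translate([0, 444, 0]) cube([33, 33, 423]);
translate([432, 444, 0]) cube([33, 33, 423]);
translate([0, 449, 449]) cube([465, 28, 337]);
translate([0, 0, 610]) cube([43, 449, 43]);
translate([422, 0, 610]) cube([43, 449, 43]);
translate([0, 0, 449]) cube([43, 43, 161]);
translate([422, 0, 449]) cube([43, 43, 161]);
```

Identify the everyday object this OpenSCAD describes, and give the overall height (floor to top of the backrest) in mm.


A chair. The overall height is 786 mm.

A slab on four corner posts with a tall panel at the back — a chair. The seat slab sits at z = 423 with thickness 26, and the 337 mm backrest starts at the seat top, so the overall height is 423 + 26 + 337 = 786 mm.


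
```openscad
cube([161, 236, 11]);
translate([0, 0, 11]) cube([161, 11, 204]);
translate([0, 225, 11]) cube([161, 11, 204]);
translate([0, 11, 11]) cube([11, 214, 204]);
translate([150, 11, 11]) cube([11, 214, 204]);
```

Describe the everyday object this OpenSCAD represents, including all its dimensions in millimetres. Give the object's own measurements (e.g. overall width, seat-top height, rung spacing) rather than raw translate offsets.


An open-topped rectangular box: outside dimensions 161×236×215 mm, with a uniform wall and base thickness of 11 mm. The base is a full 161×236 slab on the floor; four walls sit on top of the base. The front and back walls (the −y and +y sides) span the full width; the two side walls fit between them.


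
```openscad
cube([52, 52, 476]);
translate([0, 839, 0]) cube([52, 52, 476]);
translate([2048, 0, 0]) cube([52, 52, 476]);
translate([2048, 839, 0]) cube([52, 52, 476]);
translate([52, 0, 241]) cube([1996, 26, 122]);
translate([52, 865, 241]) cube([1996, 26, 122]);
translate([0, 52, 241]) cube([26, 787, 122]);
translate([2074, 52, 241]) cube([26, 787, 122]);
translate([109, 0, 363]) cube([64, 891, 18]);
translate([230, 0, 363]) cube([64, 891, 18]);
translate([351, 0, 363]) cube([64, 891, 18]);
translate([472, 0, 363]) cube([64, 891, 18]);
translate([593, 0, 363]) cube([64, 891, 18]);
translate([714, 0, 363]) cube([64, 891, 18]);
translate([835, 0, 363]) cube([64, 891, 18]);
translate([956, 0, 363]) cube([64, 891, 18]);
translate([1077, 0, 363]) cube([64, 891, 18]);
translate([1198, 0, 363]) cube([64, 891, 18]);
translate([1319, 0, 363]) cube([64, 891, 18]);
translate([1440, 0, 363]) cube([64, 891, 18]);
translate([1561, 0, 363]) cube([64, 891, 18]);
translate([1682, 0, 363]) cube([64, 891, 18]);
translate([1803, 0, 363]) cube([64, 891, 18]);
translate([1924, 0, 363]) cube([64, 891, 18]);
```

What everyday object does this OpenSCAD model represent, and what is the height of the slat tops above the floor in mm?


A bed frame. The slat-top height is 381 mm.

Four posts, four rails, and a row of slats — a bed frame. Slats sit on the rails at z = 241 + 122 = 363; with slat thickness 18, the top is 381 mm.


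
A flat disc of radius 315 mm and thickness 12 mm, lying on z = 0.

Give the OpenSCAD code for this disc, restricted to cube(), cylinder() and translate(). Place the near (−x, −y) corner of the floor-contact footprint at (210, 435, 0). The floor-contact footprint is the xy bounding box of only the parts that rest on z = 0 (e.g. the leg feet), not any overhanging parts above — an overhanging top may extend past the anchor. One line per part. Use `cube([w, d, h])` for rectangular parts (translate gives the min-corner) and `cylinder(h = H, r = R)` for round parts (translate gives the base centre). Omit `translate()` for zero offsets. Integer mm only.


translate([525, 750, 0]) cylinder(h = 12, r = 315);


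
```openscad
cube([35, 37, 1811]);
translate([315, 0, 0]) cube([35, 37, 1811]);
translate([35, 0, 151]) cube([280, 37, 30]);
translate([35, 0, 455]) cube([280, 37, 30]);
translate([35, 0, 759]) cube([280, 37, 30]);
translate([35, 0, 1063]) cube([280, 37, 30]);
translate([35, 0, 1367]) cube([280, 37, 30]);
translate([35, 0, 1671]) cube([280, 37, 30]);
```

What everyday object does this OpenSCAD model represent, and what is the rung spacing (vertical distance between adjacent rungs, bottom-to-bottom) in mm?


A ladder. The rung spacing is 304 mm.

Two tall 35×37 posts with 6 short bars between them — a ladder. Adjacent rungs sit at z = 151 and z = 455, so the spacing is 455 − 151 = 304 mm.


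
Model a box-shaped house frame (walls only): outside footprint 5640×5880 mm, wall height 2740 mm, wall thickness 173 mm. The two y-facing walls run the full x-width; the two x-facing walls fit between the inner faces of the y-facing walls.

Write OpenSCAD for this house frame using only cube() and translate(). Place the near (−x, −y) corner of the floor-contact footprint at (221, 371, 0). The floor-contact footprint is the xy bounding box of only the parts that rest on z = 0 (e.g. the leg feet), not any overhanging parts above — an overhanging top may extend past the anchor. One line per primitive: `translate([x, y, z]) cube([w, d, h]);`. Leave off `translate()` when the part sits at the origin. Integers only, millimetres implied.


translate([221, 371, 0]) cube([5640, 173, 2740]);
translate([221, 6078, 0]) cube([5640, 173, 2740]);
translate([221, 544, 0]) cube([173, 5534, 2740]);
translate([5688, 544, 0]) cube([173, 5534, 2740]);


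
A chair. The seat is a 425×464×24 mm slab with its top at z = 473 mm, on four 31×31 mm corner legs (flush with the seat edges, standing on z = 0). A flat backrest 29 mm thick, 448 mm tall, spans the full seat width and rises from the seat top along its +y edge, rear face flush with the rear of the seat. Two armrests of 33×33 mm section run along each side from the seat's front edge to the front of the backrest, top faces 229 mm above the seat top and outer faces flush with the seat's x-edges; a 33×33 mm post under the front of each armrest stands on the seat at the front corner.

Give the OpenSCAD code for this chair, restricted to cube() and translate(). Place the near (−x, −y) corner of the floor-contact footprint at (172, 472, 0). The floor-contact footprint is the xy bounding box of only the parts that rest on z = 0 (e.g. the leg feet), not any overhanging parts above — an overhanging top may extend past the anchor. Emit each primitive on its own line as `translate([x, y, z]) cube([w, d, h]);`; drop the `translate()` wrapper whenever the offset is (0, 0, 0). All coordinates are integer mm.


translate([172, 472, 449]) cube([425, 464, 24]);
translate([172, 472, 0]) cube([31, 31, 449]);
translate([566, 472, 0]) cube([31, 31, 449]);
translate([172, 905, 0]) cube([31, 31, 449]);
translate([566, 905, 0]) cube([31, 31, 449]);
translate([172, 907, 473]) cube([425, 29, 448]);
translate([172, 472, 669]) cube([33, 435, 33]);
translate([564, 472, 669]) cube([33, 435, 33]);
translate([172, 472, 473]) cube([33, 33, 196]);
translate([564, 472, 473]) cube([33, 33, 196]);


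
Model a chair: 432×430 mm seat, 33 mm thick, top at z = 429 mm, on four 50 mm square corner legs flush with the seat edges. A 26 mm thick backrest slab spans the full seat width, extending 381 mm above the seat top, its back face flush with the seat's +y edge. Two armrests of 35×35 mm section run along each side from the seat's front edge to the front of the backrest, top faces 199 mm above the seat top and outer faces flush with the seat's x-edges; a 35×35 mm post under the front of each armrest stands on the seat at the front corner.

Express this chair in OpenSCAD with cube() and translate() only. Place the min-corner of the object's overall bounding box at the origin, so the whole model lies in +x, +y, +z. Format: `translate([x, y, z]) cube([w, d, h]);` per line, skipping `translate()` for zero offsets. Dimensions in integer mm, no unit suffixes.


translate([0, 0, 396]) cube([432, 430, 33]);
cube([50, 50, 396]);
translate([382, 0, 0]) cube([50, 50, 396]);
translate([0, 380, 0]) cube([50, 50, 396]);
translate([382, 380, 0]) cube([50, 50, 396]);
translate([0, 404, 429]) cube([432, 26, 381]);
translate([0, 0, 593]) cube([35, 404, 35]);
translate([397, 0, 593]) cube([35, 404, 35]);
translate([0, 0, 429]) cube([35, 35, 164]);
translate([397, 0, 429]) cube([35, 35, 164]);
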